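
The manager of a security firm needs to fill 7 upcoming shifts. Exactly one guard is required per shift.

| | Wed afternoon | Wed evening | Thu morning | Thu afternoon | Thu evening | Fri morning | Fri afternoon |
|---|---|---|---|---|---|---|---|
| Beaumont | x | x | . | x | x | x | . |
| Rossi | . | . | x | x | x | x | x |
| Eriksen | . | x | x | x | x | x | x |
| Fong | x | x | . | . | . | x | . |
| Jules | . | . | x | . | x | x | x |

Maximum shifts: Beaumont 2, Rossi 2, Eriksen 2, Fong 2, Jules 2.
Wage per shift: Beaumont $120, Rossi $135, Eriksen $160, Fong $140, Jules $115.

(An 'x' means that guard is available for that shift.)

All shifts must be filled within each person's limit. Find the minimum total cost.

Picking the cheapest available guard for each shift independently would cost $820, but that ignores the shift limits.
An optimal schedule: Wed afternoon→Beaumont, Wed evening→Beaumont, Thu morning→Jules, Thu afternoon→Rossi, Thu evening→Rossi, Fri morning→Fong, Fri afternoon→Jules.
Total: 120 + 120 + 115 + 135 + 135 + 140 + 115 = $880.

$880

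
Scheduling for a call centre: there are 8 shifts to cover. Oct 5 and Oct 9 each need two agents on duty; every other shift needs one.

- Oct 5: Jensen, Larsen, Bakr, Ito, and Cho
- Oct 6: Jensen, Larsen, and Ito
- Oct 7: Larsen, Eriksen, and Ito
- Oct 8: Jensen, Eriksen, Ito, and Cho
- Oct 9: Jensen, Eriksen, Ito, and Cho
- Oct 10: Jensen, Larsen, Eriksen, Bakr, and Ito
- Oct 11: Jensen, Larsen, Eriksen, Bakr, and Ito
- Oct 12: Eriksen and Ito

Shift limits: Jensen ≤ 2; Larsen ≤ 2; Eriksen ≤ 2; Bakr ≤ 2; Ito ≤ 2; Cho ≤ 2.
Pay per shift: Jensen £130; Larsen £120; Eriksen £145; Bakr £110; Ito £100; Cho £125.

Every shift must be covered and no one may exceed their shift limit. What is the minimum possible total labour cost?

Picking the cheapest available agent for each shift independently would cost £1035, but that ignores the shift limits.
An optimal schedule: Oct 5→Larsen+Jensen, Oct 6→Ito, Oct 7→Larsen, Oct 8→Cho, Oct 9→Cho+Jensen, Oct 10→Bakr, Oct 11→Bakr, Oct 12→Ito.
Total: 120 + 130 + 100 + 120 + 125 + 125 + 130 + 110 + 110 + 100 = £1170.

£1170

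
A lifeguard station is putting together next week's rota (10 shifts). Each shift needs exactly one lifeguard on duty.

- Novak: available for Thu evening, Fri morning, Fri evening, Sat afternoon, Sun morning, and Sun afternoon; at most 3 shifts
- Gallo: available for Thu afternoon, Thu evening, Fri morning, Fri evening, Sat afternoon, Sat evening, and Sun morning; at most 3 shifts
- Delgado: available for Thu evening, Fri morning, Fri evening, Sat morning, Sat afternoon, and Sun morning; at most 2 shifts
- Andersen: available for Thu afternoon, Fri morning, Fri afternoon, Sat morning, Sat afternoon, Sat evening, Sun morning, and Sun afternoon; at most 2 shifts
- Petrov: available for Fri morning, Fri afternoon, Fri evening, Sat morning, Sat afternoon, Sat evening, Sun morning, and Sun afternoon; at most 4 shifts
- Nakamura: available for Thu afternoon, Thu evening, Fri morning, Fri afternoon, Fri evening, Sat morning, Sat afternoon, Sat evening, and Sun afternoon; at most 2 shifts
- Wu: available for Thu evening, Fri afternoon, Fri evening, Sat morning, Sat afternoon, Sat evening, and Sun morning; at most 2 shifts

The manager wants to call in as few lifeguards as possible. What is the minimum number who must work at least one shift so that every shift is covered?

3

10 slots to fill and no one can take more than 4, so at least ⌈10/4⌉ = 3 lifeguards are needed.
Novak, Gallo, and Petrov alone can cover everything: Thu afternoon→Gallo, Thu evening→Novak, Fri morning→Novak, Fri afternoon→Petrov, Fri evening→Gallo, Sat morning→Petrov, Sat afternoon→Petrov, Sat evening→Gallo, Sun morning→Petrov, Sun afternoon→Novak.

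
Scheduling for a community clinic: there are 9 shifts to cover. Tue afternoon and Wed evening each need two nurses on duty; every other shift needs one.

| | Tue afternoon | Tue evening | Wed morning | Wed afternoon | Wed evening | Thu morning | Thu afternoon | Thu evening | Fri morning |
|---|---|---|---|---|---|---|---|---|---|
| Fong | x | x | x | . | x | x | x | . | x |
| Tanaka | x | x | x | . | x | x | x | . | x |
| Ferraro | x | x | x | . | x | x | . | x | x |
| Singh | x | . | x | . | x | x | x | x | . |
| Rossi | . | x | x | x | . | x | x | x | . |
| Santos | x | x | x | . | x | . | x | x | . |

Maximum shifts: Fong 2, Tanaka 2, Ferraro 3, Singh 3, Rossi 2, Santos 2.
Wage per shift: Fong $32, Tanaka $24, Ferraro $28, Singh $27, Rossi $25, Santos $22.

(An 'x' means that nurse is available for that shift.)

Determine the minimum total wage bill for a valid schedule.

$279

Wed afternoon can only be covered by Rossi, so that assignment is forced.
Picking the cheapest available nurse for each shift independently would cost $253, but that ignores the shift limits.
An optimal schedule: Tue afternoon→Singh+Ferraro, Tue evening→Santos, Wed morning→Singh, Wed afternoon→Rossi, Wed evening→Singh+Ferraro, Thu morning→Tanaka, Thu afternoon→Rossi, Thu evening→Santos, Fri morning→Tanaka.
Total: 27 + 28 + 22 + 27 + 25 + 27 + 28 + 24 + 25 + 22 + 24 = $279.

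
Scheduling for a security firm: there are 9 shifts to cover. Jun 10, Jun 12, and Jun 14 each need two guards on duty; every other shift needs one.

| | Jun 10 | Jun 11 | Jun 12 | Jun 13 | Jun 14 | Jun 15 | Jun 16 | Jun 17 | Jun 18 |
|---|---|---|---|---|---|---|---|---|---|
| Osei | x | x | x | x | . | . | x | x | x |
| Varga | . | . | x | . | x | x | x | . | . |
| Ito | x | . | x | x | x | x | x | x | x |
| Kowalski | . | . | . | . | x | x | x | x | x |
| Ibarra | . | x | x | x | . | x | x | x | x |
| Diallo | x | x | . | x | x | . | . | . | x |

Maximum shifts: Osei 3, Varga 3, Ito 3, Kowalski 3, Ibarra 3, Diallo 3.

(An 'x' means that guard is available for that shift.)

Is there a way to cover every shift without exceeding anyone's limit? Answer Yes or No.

Yes

One valid schedule: Jun 10→Osei+Ito, Jun 11→Osei, Jun 12→Varga+Ibarra, Jun 13→Osei, Jun 14→Kowalski+Diallo, Jun 15→Varga, Jun 16→Varga, Jun 17→Ito, Jun 18→Ito.
Loads: Osei 3/3, Varga 3/3, Ito 3/3, Kowalski 1/3, Ibarra 1/3, Diallo 1/3 — all within limits.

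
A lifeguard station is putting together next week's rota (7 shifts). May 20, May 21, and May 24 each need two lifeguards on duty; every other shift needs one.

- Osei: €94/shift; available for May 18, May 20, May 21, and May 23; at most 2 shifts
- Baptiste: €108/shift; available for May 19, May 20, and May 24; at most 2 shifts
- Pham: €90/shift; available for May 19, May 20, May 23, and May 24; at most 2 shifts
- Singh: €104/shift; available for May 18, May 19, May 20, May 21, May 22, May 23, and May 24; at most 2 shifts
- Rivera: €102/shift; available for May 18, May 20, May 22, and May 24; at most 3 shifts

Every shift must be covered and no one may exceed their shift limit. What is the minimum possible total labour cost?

May 21 can only be covered by Osei and Singh, so that assignment is forced.
Picking the cheapest available lifeguard for each shift independently would cost €950, but that ignores the shift limits.
An optimal schedule: May 18→Osei, May 19→Pham, May 20→Rivera+Baptiste, May 21→Osei+Singh, May 22→Rivera, May 23→Pham, May 24→Rivera+Singh.
Total: 94 + 90 + 102 + 108 + 94 + 104 + 102 + 90 + 102 + 104 = €990.

€990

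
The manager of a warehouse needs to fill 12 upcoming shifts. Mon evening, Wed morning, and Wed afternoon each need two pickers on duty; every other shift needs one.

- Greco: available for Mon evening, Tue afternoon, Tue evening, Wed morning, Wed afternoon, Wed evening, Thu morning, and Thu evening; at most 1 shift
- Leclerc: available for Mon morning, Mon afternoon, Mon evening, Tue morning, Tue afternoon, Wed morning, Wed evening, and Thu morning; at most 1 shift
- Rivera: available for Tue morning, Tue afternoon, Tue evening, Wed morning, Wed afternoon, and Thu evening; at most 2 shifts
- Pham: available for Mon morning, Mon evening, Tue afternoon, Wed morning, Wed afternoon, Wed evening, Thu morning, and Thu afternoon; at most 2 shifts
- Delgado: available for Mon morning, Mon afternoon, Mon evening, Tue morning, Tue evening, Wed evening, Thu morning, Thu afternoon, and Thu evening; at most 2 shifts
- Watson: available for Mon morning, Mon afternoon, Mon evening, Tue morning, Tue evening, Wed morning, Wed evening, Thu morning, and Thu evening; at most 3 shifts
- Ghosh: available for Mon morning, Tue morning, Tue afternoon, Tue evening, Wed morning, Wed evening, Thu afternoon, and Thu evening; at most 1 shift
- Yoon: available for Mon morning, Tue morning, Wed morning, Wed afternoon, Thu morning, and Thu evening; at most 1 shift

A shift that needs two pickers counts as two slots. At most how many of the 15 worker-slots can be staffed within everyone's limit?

Total capacity across all pickers is 1+1+2+2+2+3+1+1 = 13, and 15 slots are needed, so at most 13 can be filled.
An assignment achieving 13: Mon morning→Watson, Mon afternoon→Leclerc, Mon evening→Pham+Delgado, Tue morning→Watson, Tue afternoon→Rivera, Tue evening→Delgado, Wed afternoon→Greco+Rivera, Wed evening→Watson, Thu morning→Yoon, Thu afternoon→Pham, Thu evening→Ghosh.
Loads: Greco 1/1, Leclerc 1/1, Rivera 2/2, Pham 2/2, Delgado 2/2, Watson 3/3, Ghosh 1/1, Yoon 1/1.

13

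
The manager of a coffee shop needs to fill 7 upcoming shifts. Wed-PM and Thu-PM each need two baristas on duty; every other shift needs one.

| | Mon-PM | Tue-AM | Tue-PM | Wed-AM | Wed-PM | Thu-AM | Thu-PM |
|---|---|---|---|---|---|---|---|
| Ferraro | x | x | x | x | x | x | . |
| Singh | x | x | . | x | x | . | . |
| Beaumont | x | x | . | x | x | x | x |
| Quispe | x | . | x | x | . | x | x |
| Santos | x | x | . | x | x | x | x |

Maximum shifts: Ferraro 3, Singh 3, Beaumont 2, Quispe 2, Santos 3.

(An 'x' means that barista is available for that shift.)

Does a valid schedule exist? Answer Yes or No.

One valid schedule: Mon-PM→Singh, Tue-AM→Ferraro, Tue-PM→Ferraro, Wed-AM→Singh, Wed-PM→Singh+Beaumont, Thu-AM→Ferraro, Thu-PM→Beaumont+Quispe.
Loads: Ferraro 3/3, Singh 3/3, Beaumont 2/2, Quispe 1/2, Santos 0/3 — all within limits.

Yes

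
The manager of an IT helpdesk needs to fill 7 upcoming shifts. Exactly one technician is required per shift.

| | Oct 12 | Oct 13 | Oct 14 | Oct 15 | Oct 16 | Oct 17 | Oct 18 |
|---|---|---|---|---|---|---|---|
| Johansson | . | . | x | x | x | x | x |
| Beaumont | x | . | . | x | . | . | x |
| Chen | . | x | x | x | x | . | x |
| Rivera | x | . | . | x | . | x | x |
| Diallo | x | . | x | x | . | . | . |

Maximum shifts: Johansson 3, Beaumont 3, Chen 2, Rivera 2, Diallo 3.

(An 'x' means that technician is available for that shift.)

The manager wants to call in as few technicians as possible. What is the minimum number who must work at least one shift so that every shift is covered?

3

7 slots to fill and no one can take more than 3, so at least ⌈7/3⌉ = 3 technicians are needed.
Johansson, Beaumont, and Chen alone can cover everything: Oct 12→Beaumont, Oct 13→Chen, Oct 14→Johansson, Oct 15→Beaumont, Oct 16→Johansson, Oct 17→Johansson, Oct 18→Beaumont.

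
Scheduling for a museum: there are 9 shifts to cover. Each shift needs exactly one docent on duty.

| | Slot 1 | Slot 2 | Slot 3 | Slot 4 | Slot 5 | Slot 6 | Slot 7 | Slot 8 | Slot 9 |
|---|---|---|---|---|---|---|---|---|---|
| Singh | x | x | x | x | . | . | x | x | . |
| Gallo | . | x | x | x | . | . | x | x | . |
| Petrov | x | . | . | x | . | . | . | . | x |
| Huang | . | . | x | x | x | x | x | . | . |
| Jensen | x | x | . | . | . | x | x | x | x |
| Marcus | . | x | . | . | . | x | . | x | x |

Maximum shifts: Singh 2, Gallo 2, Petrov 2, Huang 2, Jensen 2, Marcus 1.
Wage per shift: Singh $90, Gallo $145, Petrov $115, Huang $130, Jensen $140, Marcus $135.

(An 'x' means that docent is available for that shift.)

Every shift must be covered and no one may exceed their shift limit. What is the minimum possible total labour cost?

$1085

Slot 5 can only be covered by Huang, so that assignment is forced.
Picking the cheapest available docent for each shift independently would cost $915, but that ignores the shift limits.
An optimal schedule: Slot 1→Singh, Slot 2→Marcus, Slot 3→Singh, Slot 4→Petrov, Slot 5→Huang, Slot 6→Huang, Slot 7→Jensen, Slot 8→Jensen, Slot 9→Petrov.
Total: 90 + 135 + 90 + 115 + 130 + 130 + 140 + 140 + 115 = $1085.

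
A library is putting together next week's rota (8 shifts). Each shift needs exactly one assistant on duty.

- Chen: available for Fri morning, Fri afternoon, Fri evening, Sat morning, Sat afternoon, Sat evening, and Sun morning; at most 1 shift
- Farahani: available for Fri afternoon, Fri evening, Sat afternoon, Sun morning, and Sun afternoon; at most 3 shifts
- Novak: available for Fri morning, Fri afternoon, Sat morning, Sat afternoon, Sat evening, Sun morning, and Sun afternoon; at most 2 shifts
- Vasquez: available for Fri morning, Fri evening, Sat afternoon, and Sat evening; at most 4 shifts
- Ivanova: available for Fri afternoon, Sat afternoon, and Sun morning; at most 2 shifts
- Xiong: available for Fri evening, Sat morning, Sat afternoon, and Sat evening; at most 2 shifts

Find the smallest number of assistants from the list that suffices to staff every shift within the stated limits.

3

8 slots to fill and no one can take more than 4, so at least ⌈8/4⌉ = 2 assistants are needed.
Any 2 assistants together have capacity at most 4+3 = 7 < 8 slots, so 2 can never suffice.
Chen, Farahani, and Vasquez alone can cover everything: Fri morning→Vasquez, Fri afternoon→Farahani, Fri evening→Vasquez, Sat morning→Chen, Sat afternoon→Vasquez, Sat evening→Vasquez, Sun morning→Farahani, Sun afternoon→Farahani.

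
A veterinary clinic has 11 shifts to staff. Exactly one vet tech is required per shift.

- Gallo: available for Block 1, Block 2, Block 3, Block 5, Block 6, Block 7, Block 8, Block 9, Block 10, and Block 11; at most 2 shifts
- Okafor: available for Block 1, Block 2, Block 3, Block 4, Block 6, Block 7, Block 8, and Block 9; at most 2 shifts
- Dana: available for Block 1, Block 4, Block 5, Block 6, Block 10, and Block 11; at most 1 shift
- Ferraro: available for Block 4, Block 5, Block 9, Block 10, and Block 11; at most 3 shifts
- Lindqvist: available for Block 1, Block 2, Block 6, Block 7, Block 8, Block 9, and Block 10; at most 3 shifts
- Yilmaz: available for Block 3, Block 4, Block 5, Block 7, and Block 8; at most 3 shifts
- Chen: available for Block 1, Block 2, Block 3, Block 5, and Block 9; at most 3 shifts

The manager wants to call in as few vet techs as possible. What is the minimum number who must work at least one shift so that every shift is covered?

11 slots to fill and no one can take more than 3, so at least ⌈11/3⌉ = 4 vet techs are needed.
Gallo, Ferraro, Lindqvist, and Yilmaz alone can cover everything: Block 1→Gallo, Block 2→Gallo, Block 3→Yilmaz, Block 4→Ferraro, Block 5→Ferraro, Block 6→Lindqvist, Block 7→Yilmaz, Block 8→Yilmaz, Block 9→Lindqvist, Block 10→Lindqvist, Block 11→Ferraro.

4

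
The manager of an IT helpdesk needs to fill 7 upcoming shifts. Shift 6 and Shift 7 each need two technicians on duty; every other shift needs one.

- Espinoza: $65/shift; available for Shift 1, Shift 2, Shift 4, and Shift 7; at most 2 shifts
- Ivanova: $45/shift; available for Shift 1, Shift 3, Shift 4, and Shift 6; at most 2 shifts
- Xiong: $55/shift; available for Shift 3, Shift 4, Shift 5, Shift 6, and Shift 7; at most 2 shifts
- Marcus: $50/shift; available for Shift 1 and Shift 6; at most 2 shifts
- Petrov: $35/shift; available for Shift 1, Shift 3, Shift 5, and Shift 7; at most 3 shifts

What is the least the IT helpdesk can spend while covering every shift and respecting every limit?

$415

Shift 2 can only be covered by Espinoza, so that assignment is forced.
Picking the cheapest available technician for each shift independently would cost $400, but that ignores the shift limits.
An optimal schedule: Shift 1→Marcus, Shift 2→Espinoza, Shift 3→Petrov, Shift 4→Ivanova, Shift 5→Petrov, Shift 6→Ivanova+Marcus, Shift 7→Petrov+Xiong.
Total: 50 + 65 + 35 + 45 + 35 + 45 + 50 + 35 + 55 = $415.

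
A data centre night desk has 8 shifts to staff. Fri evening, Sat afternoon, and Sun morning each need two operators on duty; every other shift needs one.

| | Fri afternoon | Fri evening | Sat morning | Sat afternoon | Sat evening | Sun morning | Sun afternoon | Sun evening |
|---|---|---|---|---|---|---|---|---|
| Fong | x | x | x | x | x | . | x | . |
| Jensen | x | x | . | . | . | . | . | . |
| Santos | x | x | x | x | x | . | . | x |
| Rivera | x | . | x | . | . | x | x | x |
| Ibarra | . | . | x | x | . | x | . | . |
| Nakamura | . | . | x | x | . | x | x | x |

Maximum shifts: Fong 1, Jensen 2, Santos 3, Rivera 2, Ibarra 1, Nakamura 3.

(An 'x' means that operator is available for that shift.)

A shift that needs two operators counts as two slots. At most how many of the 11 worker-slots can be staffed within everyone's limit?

11

Total capacity across all operators is 1+2+3+2+1+3 = 12, and 11 slots are needed, so at most 11 can be filled.
An assignment achieving 11: Fri afternoon→Jensen, Fri evening→Jensen+Santos, Sat morning→Nakamura, Sat afternoon→Santos+Nakamura, Sat evening→Fong, Sun morning→Rivera+Ibarra, Sun afternoon→Rivera, Sun evening→Santos.
Loads: Fong 1/1, Jensen 2/2, Santos 3/3, Rivera 2/2, Ibarra 1/1, Nakamura 2/3.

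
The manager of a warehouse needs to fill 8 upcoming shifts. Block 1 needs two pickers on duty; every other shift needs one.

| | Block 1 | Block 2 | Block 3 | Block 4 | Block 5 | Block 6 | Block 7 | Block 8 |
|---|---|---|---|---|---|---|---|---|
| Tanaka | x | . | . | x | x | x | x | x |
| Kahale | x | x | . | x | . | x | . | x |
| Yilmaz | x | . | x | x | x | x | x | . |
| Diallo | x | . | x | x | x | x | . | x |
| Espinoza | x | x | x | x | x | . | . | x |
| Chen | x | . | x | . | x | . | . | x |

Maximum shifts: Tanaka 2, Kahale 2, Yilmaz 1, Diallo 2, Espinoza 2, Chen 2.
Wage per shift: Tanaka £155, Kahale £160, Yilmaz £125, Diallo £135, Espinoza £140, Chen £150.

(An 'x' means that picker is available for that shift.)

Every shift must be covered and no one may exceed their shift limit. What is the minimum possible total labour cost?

Picking the cheapest available picker for each shift independently would cost £1160, but that ignores the shift limits.
An optimal schedule: Block 1→Chen+Tanaka, Block 2→Espinoza, Block 3→Diallo, Block 4→Espinoza, Block 5→Chen, Block 6→Diallo, Block 7→Yilmaz, Block 8→Tanaka.
Total: 150 + 155 + 140 + 135 + 140 + 150 + 135 + 125 + 155 = £1285.

£1285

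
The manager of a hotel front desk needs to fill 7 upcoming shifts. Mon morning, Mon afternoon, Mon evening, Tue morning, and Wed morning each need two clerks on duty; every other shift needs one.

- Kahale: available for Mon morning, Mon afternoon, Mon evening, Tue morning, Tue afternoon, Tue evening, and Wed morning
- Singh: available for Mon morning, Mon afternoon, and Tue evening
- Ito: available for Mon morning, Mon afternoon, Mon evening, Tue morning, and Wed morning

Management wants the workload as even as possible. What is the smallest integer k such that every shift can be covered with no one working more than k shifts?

With 3 clerks and 12 worker-slots to fill, someone must work at least ⌈12/3⌉ = 4 shifts, so k ≥ 4.
k = 4 is infeasible (exhaustive check).
k = 5 works: Mon morning→Singh+Ito, Mon afternoon→Singh+Ito, Mon evening→Kahale+Ito, Tue morning→Kahale+Ito, Tue afternoon→Kahale, Tue evening→Kahale, Wed morning→Kahale+Ito.
Loads: Kahale 5, Singh 2, Ito 5 — all ≤ 5.

5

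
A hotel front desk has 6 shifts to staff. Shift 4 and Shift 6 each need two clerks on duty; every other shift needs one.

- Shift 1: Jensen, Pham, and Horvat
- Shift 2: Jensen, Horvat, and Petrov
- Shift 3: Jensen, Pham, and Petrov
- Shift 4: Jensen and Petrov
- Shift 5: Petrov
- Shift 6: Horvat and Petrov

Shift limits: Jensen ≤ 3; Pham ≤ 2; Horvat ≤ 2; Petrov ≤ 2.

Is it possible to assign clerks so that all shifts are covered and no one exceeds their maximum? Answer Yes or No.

No

Total capacity is 9 and 8 slots are needed, so capacity alone doesn't rule it out.
Shifts {Shift 4, Shift 5, Shift 6} need 5 worker-slots in total, but the clerks available for any of those shifts (Jensen, Horvat, and Petrov) can supply at most 4 among them. So no valid schedule exists.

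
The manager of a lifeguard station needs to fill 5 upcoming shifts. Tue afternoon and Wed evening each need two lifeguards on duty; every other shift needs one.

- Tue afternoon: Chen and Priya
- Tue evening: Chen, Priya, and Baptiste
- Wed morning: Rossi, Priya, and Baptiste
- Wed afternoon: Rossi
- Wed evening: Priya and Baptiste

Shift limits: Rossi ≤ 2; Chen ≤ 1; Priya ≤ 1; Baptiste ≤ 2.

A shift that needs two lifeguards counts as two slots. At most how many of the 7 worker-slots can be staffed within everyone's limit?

Total capacity across all lifeguards is 2+1+1+2 = 6, and 7 slots are needed, so at most 6 can be filled.
An assignment achieving 6: Tue afternoon→Chen+Priya, Tue evening→Baptiste, Wed morning→Rossi, Wed afternoon→Rossi, Wed evening→Baptiste.
Loads: Rossi 2/2, Chen 1/1, Priya 1/1, Baptiste 2/2.

6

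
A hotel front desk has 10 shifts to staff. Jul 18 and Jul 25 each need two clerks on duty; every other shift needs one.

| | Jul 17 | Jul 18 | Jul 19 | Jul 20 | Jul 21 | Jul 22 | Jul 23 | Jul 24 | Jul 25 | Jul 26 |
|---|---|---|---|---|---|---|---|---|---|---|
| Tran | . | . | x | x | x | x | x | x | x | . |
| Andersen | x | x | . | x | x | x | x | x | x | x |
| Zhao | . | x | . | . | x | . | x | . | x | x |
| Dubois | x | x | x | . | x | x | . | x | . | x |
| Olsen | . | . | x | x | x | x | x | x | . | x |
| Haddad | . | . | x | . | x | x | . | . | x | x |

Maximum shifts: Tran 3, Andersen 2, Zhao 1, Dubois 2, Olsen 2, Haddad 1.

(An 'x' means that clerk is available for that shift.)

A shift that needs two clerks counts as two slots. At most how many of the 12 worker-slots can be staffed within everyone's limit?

11

Total capacity across all clerks is 3+2+1+2+2+1 = 11, and 12 slots are needed, so at most 11 can be filled.
An assignment achieving 11: Jul 17→Andersen, Jul 18→Andersen+Zhao, Jul 19→Tran, Jul 20→Tran, Jul 21→Olsen, Jul 22→Dubois, Jul 23→Tran, Jul 24→Dubois, Jul 25→Haddad, Jul 26→Olsen.
Loads: Tran 3/3, Andersen 2/2, Zhao 1/1, Dubois 2/2, Olsen 2/2, Haddad 1/1.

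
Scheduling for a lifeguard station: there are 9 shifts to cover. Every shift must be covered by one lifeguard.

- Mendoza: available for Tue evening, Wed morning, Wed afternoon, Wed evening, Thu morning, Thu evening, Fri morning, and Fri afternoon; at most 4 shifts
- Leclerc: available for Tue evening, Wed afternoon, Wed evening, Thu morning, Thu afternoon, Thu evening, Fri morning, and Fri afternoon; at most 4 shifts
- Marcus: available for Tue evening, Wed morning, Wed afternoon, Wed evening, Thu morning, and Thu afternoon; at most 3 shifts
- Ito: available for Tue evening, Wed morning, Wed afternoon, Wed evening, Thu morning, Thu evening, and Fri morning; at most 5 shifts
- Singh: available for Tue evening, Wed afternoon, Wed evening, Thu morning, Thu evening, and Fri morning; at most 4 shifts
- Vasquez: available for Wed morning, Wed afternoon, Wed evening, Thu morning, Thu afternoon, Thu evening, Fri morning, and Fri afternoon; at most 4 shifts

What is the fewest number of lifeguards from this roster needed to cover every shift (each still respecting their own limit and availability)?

9 slots to fill and no one can take more than 5, so at least ⌈9/5⌉ = 2 lifeguards are needed.
Leclerc and Ito alone can cover everything: Tue evening→Leclerc, Wed morning→Ito, Wed afternoon→Leclerc, Wed evening→Ito, Thu morning→Ito, Thu afternoon→Leclerc, Thu evening→Ito, Fri morning→Ito, Fri afternoon→Leclerc.

2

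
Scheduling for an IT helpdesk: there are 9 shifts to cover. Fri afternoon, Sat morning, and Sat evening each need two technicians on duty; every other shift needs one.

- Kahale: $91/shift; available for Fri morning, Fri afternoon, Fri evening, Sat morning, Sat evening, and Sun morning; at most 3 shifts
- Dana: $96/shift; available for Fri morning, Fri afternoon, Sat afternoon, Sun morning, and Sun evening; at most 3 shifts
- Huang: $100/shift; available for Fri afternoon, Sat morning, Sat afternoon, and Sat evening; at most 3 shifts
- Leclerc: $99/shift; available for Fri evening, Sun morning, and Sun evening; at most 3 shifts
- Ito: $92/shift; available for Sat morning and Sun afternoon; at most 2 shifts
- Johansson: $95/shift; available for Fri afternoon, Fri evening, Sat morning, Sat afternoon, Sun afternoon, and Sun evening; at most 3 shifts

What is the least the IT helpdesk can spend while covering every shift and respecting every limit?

$1130

Sat evening can only be covered by Kahale and Huang, so that assignment is forced.
Picking the cheapest available technician for each shift independently would cost $1115, but that ignores the shift limits.
An optimal schedule: Fri morning→Kahale, Fri afternoon→Johansson+Dana, Fri evening→Kahale, Sat morning→Ito+Johansson, Sat afternoon→Johansson, Sat evening→Kahale+Huang, Sun morning→Dana, Sun afternoon→Ito, Sun evening→Dana.
Total: 91 + 95 + 96 + 91 + 92 + 95 + 95 + 91 + 100 + 96 + 92 + 96 = $1130.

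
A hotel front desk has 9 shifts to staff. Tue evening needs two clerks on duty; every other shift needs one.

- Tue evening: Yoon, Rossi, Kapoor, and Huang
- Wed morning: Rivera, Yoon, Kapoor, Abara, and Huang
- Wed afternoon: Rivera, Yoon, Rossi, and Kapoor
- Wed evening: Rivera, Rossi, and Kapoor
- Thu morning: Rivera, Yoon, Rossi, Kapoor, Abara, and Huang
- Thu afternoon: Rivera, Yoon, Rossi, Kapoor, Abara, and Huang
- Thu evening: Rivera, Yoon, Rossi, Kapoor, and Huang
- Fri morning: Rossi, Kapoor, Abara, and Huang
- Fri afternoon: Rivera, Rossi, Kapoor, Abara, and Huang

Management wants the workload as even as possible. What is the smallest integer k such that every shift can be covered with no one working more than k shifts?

With 6 clerks and 10 worker-slots to fill, someone must work at least ⌈10/6⌉ = 2 shifts, so k ≥ 2.
k = 2 works: Tue evening→Kapoor+Huang, Wed morning→Yoon, Wed afternoon→Rivera, Wed evening→Rivera, Thu morning→Kapoor, Thu afternoon→Abara, Thu evening→Yoon, Fri morning→Rossi, Fri afternoon→Rossi.
Loads: Rivera 2, Yoon 2, Rossi 2, Kapoor 2, Abara 1, Huang 1 — all ≤ 2.

2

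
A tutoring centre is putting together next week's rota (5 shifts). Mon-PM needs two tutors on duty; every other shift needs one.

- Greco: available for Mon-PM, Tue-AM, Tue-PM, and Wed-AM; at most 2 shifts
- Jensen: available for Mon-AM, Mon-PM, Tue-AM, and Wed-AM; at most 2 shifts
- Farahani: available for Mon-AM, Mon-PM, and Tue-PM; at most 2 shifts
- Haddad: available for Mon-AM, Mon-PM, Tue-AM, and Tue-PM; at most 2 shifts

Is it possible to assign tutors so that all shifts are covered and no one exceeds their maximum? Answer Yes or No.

One valid schedule: Mon-AM→Jensen, Mon-PM→Jensen+Farahani, Tue-AM→Greco, Tue-PM→Farahani, Wed-AM→Greco.
Loads: Greco 2/2, Jensen 2/2, Farahani 2/2, Haddad 0/2 — all within limits.

Yes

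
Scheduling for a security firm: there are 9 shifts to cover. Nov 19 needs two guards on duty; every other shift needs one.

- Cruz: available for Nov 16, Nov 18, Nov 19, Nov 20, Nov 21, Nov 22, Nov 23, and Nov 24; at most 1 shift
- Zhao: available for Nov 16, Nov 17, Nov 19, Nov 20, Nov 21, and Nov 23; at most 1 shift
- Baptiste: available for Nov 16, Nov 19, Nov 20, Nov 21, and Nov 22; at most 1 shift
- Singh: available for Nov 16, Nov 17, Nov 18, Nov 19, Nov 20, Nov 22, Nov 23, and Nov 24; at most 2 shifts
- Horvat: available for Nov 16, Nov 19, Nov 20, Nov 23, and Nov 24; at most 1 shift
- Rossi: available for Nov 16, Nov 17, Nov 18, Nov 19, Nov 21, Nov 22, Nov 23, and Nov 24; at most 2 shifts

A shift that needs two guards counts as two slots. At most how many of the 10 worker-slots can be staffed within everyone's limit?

Total capacity across all guards is 1+1+1+2+1+2 = 8, and 10 slots are needed, so at most 8 can be filled.
An assignment achieving 8: Nov 16→Rossi, Nov 17→Zhao, Nov 18→Cruz, Nov 20→Horvat, Nov 21→Baptiste, Nov 22→Singh, Nov 23→Rossi, Nov 24→Singh.
Loads: Cruz 1/1, Zhao 1/1, Baptiste 1/1, Singh 2/2, Horvat 1/1, Rossi 2/2.

8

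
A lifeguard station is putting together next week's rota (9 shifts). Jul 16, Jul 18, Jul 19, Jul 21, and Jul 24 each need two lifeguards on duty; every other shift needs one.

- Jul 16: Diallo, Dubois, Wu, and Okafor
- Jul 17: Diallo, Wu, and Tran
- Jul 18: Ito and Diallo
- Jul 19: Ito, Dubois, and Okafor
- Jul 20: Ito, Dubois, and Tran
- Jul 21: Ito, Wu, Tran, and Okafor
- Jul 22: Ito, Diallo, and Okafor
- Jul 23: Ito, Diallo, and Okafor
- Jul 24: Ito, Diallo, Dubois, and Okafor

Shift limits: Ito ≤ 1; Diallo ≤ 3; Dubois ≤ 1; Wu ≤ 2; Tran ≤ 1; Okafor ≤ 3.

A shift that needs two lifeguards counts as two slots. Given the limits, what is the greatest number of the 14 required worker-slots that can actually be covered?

11

Total capacity across all lifeguards is 1+3+1+2+1+3 = 11, and 14 slots are needed, so at most 11 can be filled.
An assignment achieving 11: Jul 16→Wu+Okafor, Jul 17→Diallo, Jul 18→Ito+Diallo, Jul 19→Dubois+Okafor, Jul 20→Tran, Jul 21→Wu, Jul 22→Diallo, Jul 23→Okafor.
Loads: Ito 1/1, Diallo 3/3, Dubois 1/1, Wu 2/2, Tran 1/1, Okafor 3/3.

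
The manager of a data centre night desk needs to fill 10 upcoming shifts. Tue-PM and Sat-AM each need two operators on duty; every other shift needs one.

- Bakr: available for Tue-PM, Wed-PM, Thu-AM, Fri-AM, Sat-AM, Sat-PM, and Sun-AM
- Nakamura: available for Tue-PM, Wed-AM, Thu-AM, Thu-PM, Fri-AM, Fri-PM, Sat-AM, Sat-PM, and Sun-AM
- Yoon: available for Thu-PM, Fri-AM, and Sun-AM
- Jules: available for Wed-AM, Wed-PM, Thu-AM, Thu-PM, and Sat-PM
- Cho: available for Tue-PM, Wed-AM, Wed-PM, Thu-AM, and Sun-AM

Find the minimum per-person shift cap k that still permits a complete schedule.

With 5 operators and 12 worker-slots to fill, someone must work at least ⌈12/5⌉ = 3 shifts, so k ≥ 3.
k = 3 works: Tue-PM→Bakr+Nakamura, Wed-AM→Jules, Wed-PM→Bakr, Thu-AM→Jules, Thu-PM→Yoon, Fri-AM→Yoon, Fri-PM→Nakamura, Sat-AM→Bakr+Nakamura, Sat-PM→Jules, Sun-AM→Yoon.
Loads: Bakr 3, Nakamura 3, Yoon 3, Jules 3, Cho 0 — all ≤ 3.

3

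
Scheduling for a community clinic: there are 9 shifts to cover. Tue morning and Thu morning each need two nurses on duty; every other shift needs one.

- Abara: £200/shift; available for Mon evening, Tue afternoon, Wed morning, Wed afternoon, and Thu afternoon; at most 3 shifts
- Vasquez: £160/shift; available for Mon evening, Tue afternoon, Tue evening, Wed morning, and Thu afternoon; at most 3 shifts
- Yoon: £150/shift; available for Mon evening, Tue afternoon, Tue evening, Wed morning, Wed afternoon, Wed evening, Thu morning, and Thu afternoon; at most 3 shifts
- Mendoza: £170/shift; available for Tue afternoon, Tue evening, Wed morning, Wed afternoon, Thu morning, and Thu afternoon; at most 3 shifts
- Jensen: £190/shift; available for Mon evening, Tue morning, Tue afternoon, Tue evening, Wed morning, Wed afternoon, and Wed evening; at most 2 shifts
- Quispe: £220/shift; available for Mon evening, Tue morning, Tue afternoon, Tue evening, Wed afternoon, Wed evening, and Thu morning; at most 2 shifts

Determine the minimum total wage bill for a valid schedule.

£1850

Tue morning can only be covered by Jensen and Quispe, so that assignment is forced.
Picking the cheapest available nurse for each shift independently would cost £1780, but that ignores the shift limits.
An optimal schedule: Mon evening→Vasquez, Tue morning→Jensen+Quispe, Tue afternoon→Mendoza, Tue evening→Vasquez, Wed morning→Vasquez, Wed afternoon→Mendoza, Wed evening→Yoon, Thu morning→Yoon+Mendoza, Thu afternoon→Yoon.
Total: 160 + 190 + 220 + 170 + 160 + 160 + 170 + 150 + 150 + 170 + 150 = £1850.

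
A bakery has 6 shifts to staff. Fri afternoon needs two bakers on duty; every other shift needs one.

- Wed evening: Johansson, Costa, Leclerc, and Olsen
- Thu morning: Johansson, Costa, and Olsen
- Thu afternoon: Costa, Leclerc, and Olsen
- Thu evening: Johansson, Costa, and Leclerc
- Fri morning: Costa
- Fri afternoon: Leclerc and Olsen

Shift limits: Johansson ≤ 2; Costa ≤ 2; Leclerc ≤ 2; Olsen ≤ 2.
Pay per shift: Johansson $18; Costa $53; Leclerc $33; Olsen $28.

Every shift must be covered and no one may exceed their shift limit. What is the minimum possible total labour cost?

$211

Fri morning can only be covered by Costa, so that assignment is forced.
Fri afternoon can only be covered by Leclerc and Olsen, so that assignment is forced.
Picking the cheapest available baker for each shift independently would cost $196, but that ignores the shift limits.
An optimal schedule: Wed evening→Leclerc, Thu morning→Johansson, Thu afternoon→Olsen, Thu evening→Johansson, Fri morning→Costa, Fri afternoon→Olsen+Leclerc.
Total: 33 + 18 + 28 + 18 + 53 + 28 + 33 = $211.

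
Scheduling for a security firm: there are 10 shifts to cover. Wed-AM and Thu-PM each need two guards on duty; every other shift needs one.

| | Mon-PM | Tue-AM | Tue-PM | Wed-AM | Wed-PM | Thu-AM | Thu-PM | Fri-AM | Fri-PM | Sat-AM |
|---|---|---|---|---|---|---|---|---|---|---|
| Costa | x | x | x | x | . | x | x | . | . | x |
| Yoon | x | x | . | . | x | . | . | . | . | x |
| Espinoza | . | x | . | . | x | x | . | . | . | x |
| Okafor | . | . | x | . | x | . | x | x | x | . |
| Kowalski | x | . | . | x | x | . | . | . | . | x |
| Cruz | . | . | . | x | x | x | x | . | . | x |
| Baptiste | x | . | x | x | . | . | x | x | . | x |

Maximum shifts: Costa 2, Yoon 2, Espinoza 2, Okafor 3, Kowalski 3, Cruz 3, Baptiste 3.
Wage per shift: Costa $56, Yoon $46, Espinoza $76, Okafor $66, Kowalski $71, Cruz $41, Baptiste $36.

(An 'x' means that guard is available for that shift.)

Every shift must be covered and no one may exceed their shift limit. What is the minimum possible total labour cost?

Fri-PM can only be covered by Okafor, so that assignment is forced.
Picking the cheapest available guard for each shift independently would cost $492, but that ignores the shift limits.
An optimal schedule: Mon-PM→Baptiste, Tue-AM→Yoon, Tue-PM→Baptiste, Wed-AM→Cruz+Costa, Wed-PM→Cruz, Thu-AM→Cruz, Thu-PM→Costa+Okafor, Fri-AM→Baptiste, Fri-PM→Okafor, Sat-AM→Yoon.
Total: 36 + 46 + 36 + 41 + 56 + 41 + 41 + 56 + 66 + 36 + 66 + 46 = $567.

$567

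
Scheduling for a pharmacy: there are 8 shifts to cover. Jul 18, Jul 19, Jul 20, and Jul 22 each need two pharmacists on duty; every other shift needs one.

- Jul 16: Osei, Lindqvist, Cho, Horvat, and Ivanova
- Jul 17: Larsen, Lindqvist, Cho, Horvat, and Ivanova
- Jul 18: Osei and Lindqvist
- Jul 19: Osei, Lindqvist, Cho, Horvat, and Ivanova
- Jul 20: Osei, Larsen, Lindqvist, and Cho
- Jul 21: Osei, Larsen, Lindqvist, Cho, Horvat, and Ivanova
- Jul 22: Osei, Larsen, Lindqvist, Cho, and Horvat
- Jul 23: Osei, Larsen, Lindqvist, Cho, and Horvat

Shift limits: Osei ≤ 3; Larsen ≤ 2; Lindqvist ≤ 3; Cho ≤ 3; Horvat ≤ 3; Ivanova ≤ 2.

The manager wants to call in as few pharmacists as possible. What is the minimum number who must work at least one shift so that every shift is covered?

12 slots to fill and no one can take more than 3, so at least ⌈12/3⌉ = 4 pharmacists are needed.
Osei, Lindqvist, Cho, and Horvat alone can cover everything: Jul 16→Osei, Jul 17→Lindqvist, Jul 18→Osei+Lindqvist, Jul 19→Cho+Horvat, Jul 20→Osei+Lindqvist, Jul 21→Cho, Jul 22→Cho+Horvat, Jul 23→Horvat.

4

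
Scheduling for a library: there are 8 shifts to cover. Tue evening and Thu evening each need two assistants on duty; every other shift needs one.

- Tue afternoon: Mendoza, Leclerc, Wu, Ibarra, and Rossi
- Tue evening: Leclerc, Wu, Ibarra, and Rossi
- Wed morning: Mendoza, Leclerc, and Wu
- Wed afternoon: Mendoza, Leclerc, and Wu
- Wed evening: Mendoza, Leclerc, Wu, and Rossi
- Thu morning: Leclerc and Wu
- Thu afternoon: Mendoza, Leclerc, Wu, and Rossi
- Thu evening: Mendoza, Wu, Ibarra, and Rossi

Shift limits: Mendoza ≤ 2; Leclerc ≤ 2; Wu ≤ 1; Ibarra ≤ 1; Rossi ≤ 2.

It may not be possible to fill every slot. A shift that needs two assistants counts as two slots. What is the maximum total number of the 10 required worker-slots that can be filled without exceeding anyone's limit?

8

Total capacity across all assistants is 2+2+1+1+2 = 8, and 10 slots are needed, so at most 8 can be filled.
An assignment achieving 8: Tue evening→Leclerc+Wu, Wed morning→Mendoza, Wed afternoon→Mendoza, Wed evening→Rossi, Thu morning→Leclerc, Thu afternoon→Rossi, Thu evening→Ibarra.
Loads: Mendoza 2/2, Leclerc 2/2, Wu 1/1, Ibarra 1/1, Rossi 2/2.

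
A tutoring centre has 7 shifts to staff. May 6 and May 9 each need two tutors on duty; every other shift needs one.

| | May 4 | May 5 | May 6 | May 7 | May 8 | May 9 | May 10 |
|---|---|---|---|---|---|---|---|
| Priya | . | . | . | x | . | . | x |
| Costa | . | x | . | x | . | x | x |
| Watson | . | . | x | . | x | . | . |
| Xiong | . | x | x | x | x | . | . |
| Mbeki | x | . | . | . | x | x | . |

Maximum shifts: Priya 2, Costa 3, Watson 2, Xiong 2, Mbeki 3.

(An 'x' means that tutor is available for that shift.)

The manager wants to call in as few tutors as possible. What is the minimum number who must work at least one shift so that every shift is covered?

4

9 slots to fill and no one can take more than 3, so at least ⌈9/3⌉ = 3 tutors are needed.
Any 3 tutors together have capacity at most 3+3+2 = 8 < 9 slots, so 3 can never suffice.
Costa, Watson, Xiong, and Mbeki alone can cover everything: May 4→Mbeki, May 5→Costa, May 6→Watson+Xiong, May 7→Xiong, May 8→Watson, May 9→Costa+Mbeki, May 10→Costa.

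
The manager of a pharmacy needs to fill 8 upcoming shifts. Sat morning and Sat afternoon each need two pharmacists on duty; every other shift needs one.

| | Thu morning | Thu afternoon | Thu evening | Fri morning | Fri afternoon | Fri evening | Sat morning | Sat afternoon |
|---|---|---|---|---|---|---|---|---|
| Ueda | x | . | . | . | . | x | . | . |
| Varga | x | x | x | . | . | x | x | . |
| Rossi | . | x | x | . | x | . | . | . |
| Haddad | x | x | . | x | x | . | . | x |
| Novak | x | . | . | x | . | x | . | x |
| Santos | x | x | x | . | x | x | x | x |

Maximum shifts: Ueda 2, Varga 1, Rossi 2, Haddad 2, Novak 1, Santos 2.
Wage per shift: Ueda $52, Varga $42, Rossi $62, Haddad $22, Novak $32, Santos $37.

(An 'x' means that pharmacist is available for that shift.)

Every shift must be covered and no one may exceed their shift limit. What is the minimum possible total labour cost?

Sat morning can only be covered by Varga and Santos, so that assignment is forced.
Picking the cheapest available pharmacist for each shift independently would cost $290, but that ignores the shift limits.
An optimal schedule: Thu morning→Ueda, Thu afternoon→Santos, Thu evening→Rossi, Fri morning→Haddad, Fri afternoon→Rossi, Fri evening→Ueda, Sat morning→Varga+Santos, Sat afternoon→Haddad+Novak.
Total: 52 + 37 + 62 + 22 + 62 + 52 + 42 + 37 + 22 + 32 = $420.

$420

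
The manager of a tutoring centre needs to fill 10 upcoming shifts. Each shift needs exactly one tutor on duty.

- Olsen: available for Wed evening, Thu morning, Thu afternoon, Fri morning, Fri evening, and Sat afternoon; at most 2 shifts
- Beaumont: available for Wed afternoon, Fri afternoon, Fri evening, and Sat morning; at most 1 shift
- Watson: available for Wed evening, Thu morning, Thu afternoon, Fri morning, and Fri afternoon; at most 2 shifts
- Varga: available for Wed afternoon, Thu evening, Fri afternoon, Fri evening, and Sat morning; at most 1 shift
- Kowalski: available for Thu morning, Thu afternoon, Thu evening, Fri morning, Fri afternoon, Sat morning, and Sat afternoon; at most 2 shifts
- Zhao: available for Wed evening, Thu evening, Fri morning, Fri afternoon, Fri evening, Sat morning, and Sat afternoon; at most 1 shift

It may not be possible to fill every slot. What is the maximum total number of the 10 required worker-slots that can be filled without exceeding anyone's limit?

9

Total capacity across all tutors is 2+1+2+1+2+1 = 9, and 10 slots are needed, so at most 9 can be filled.
An assignment achieving 9: Wed afternoon→Beaumont, Wed evening→Olsen, Thu morning→Olsen, Thu afternoon→Watson, Thu evening→Varga, Fri morning→Watson, Fri evening→Zhao, Sat morning→Kowalski, Sat afternoon→Kowalski.
Loads: Olsen 2/2, Beaumont 1/1, Watson 2/2, Varga 1/1, Kowalski 2/2, Zhao 1/1.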